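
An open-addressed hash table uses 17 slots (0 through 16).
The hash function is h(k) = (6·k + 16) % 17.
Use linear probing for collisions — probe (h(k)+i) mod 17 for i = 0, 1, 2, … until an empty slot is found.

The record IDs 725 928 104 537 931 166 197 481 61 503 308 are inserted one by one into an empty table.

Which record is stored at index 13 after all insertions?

725: h=14 => slot 14
928: h=8 => slot 8
104: h=11 => slot 11
537: h=8, probe 8,9 => slot 9
931: h=9, probe 9,10 => slot 10
166: h=9, probe 9,10,11,12 => slot 12
197: h=8, probe 8,9,10,11,12,13 => slot 13
481: h=12, probe 12,13,14,15 => slot 15
61: h=8, probe 8,9,10,11,12,13,14,15,16 => slot 16
503: h=8, probe 8,9,10,11,12,13,14,15,16,0 => slot 0
308: h=11, probe 11,12,13,14,15,16,0,1 => slot 1
Table: [503, 308, _, _, _, _, _, _, 928, 537, 931, 104, 166, 197, 725, 481, 61]

197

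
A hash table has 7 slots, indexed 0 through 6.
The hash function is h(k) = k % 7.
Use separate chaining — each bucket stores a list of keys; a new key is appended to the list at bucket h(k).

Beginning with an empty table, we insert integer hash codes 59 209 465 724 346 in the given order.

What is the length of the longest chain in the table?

4

59 -> bucket 3
209 -> bucket 6
465 -> bucket 3 (collision)
724 -> bucket 3 (collision)
346 -> bucket 3 (collision)
Final buckets:
0: —
1: —
2: —
3: 59 -> 465 -> 724 -> 346
4: —
5: —
6: 209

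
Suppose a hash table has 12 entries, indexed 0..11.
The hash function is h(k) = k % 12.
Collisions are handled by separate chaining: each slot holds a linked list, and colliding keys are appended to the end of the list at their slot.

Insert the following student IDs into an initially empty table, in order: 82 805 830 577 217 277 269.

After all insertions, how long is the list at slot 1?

4

82 → bucket 10
805 → bucket 1
830 → bucket 2
577 → bucket 1 (collision)
217 → bucket 1 (collision)
277 → bucket 1 (collision)
269 → bucket 5
Final buckets:
0: _
1: 805 -> 577 -> 217 -> 277
2: 830
3: _
4: _
5: 269
6: _
7: _
8: _
9: _
10: 82
11: _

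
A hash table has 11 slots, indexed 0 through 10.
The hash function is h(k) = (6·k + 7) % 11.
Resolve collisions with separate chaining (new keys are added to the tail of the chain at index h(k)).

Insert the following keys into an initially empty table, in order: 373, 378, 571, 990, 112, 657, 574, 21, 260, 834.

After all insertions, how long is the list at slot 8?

373 → bucket 1
378 → bucket 9
571 → bucket 1 (collision)
990 → bucket 7
112 → bucket 8
657 → bucket 0
574 → bucket 8 (collision)
21 → bucket 1 (collision)
260 → bucket 5
834 → bucket 6
Final buckets:
0: 657
1: 373 -> 571 -> 21
2: —
3: —
4: —
5: 260
6: 834
7: 990
8: 112 -> 574
9: 378
10: —

2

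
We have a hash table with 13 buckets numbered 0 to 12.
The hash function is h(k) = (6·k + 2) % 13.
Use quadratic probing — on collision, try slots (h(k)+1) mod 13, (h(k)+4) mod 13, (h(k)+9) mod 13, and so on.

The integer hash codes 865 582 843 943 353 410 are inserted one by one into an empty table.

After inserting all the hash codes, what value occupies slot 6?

943

865 hashes to 5; slot 5 is free => place at 5.
582 hashes to 10; slot 10 is free => place at 10.
843 hashes to 3; slot 3 is free => place at 3.
943 hashes to 5; 5 taken => place at 6.
353 hashes to 1; slot 1 is free => place at 1.
410 hashes to 5; 5,6 taken => place at 9.
Table: [_, 353, _, 843, _, 865, 943, _, _, 410, 582, _, _]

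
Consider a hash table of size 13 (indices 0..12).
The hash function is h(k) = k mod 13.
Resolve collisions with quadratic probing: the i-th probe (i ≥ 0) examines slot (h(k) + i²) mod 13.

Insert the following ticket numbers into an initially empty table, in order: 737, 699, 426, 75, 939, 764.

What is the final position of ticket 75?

Insert 737: h=9, slot 9 empty -> index 9.
Insert 699: h=10, slot 10 empty -> index 10.
Insert 426: h=10, slot 10 occupied -> index 11.
Insert 75: h=10, slots 10,11 occupied -> index 1.
Insert 939: h=3, slot 3 empty -> index 3.
Insert 764: h=10, slots 10,11,1 occupied -> index 6.
Table: [∅, 75, ∅, 939, ∅, ∅, 764, ∅, ∅, 737, 699, 426, ∅]

1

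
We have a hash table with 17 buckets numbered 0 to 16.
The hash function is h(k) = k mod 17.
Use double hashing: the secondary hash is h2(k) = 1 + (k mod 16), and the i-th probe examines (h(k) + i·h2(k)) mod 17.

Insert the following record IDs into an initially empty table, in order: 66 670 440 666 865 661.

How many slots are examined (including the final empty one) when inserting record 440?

Insert 66: h=15, slot 15 empty -> index 15.
Insert 670: h=7, slot 7 empty -> index 7.
Insert 440: h=15, h2=9, slots 15,7 occupied -> index 16.
Insert 666: h=3, slot 3 empty -> index 3.
Insert 865: h=15, h2=2, slot 15 occupied -> index 0.
Insert 661: h=15, h2=6, slot 15 occupied -> index 4.
Table: [865, -, -, 666, 661, -, -, 670, -, -, -, -, -, -, -, 66, 440]

3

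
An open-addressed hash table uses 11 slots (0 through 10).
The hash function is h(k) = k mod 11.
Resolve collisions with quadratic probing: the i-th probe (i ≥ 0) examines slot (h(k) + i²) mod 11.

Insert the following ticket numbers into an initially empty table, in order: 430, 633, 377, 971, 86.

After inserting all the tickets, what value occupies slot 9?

Insert 430: h=1, slot 1 empty -> index 1.
Insert 633: h=6, slot 6 empty -> index 6.
Insert 377: h=3, slot 3 empty -> index 3.
Insert 971: h=3, slot 3 occupied -> index 4.
Insert 86: h=9, slot 9 empty -> index 9.
Table: [., 430, ., 377, 971, ., 633, ., ., 86, .]

86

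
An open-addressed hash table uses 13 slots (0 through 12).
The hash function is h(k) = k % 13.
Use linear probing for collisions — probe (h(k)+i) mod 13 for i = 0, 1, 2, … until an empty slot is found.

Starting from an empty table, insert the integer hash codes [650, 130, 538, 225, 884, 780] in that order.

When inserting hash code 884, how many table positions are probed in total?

3

650 hashes to 0; slot 0 is free -> place at 0.
130 hashes to 0; 0 taken -> place at 1.
538 hashes to 5; slot 5 is free -> place at 5.
225 hashes to 4; slot 4 is free -> place at 4.
884 hashes to 0; 0,1 taken -> place at 2.
780 hashes to 0; 0,1,2 taken -> place at 3.
Table: [650, 130, 884, 780, 225, 538, ∅, ∅, ∅, ∅, ∅, ∅, ∅]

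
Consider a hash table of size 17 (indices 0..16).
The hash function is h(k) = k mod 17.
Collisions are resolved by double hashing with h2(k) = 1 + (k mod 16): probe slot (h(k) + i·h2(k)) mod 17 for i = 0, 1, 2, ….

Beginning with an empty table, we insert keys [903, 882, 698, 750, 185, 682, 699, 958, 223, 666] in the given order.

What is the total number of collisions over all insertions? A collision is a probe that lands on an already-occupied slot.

7

Insert 903: h=2, slot 2 empty -> index 2.
Insert 882: h=15, slot 15 empty -> index 15.
Insert 698: h=1, slot 1 empty -> index 1.
Insert 750: h=2, h2=15, slot 2 occupied -> index 0.
Insert 185: h=15, h2=10, slot 15 occupied -> index 8.
Insert 682: h=2, h2=11, slot 2 occupied -> index 13.
Insert 699: h=2, h2=12, slot 2 occupied -> index 14.
Insert 958: h=6, slot 6 empty -> index 6.
Insert 223: h=2, h2=16, slots 2,1,0 occupied -> index 16.
Insert 666: h=3, slot 3 empty -> index 3.
Table: [750, 698, 903, 666, ., ., 958, ., 185, ., ., ., ., 682, 699, 882, 223]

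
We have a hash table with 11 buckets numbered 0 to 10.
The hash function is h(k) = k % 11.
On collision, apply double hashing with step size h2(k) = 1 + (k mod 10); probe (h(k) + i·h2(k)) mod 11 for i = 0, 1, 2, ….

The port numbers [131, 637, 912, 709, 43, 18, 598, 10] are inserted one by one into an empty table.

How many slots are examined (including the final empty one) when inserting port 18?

4

Insert 131: h=10, slot 10 empty → index 10.
Insert 637: h=10, h2=8, slot 10 occupied → index 7.
Insert 912: h=10, h2=3, slot 10 occupied → index 2.
Insert 709: h=5, slot 5 empty → index 5.
Insert 43: h=10, h2=4, slot 10 occupied → index 3.
Insert 18: h=7, h2=9, slots 7,5,3 occupied → index 1.
Insert 598: h=4, slot 4 empty → index 4.
Insert 10: h=10, h2=1, slot 10 occupied → index 0.
Table: [10, 18, 912, 43, 598, 709, ., 637, ., ., 131]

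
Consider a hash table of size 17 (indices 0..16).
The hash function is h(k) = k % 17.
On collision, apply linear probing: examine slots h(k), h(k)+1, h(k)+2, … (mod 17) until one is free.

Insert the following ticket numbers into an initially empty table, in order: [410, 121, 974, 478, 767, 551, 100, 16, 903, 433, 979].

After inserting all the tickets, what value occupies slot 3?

410 hashes to 2; slot 2 is free -> place at 2.
121 hashes to 2; 2 taken -> place at 3.
974 hashes to 5; slot 5 is free -> place at 5.
478 hashes to 2; 2,3 taken -> place at 4.
767 hashes to 2; 2,3,4,5 taken -> place at 6.
551 hashes to 7; slot 7 is free -> place at 7.
100 hashes to 15; slot 15 is free -> place at 15.
16 hashes to 16; slot 16 is free -> place at 16.
903 hashes to 2; 2,3,4,5,6,7 taken -> place at 8.
433 hashes to 8; 8 taken -> place at 9.
979 hashes to 10; slot 10 is free -> place at 10.
Table: [∅, ∅, 410, 121, 478, 974, 767, 551, 903, 433, 979, ∅, ∅, ∅, ∅, 100, 16]

121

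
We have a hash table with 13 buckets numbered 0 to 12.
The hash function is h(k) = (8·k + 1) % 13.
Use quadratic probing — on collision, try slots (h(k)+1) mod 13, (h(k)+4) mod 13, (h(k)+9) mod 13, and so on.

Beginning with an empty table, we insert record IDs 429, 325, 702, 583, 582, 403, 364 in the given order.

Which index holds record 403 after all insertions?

429 hashes to 1; slot 1 is free => place at 1.
325 hashes to 1; 1 taken => place at 2.
702 hashes to 1; 1,2 taken => place at 5.
583 hashes to 11; slot 11 is free => place at 11.
582 hashes to 3; slot 3 is free => place at 3.
403 hashes to 1; 1,2,5 taken => place at 10.
364 hashes to 1; 1,2,5,10 taken => place at 4.
Table: [∅, 429, 325, 582, 364, 702, ∅, ∅, ∅, ∅, 403, 583, ∅]

10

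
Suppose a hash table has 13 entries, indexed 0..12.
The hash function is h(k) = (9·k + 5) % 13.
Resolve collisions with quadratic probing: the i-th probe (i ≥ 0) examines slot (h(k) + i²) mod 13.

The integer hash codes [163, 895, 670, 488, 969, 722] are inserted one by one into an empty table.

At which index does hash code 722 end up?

163: h=3 → slot 3
895: h=0 → slot 0
670: h=3, probe 3,4 → slot 4
488: h=3, probe 3,4,7 → slot 7
969: h=3, probe 3,4,7,12 → slot 12
722: h=3, probe 3,4,7,12,6 → slot 6
Table: [895, —, —, 163, 670, —, 722, 488, —, —, —, —, 969]

6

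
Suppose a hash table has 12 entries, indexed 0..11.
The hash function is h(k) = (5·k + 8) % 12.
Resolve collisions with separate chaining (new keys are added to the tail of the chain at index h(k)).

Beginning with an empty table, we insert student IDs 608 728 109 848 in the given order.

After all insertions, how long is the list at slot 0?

608 -> bucket 0
728 -> bucket 0 (collision)
109 -> bucket 1
848 -> bucket 0 (collision)
Final buckets:
0: 608 -> 728 -> 848
1: 109
2: _
3: _
4: _
5: _
6: _
7: _
8: _
9: _
10: _
11: _

3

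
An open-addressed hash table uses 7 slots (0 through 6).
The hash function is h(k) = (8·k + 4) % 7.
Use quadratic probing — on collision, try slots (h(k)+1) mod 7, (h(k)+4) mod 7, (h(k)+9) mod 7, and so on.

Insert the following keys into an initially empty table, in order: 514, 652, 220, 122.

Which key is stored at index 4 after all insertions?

Insert 514: h=0, slot 0 empty -> index 0.
Insert 652: h=5, slot 5 empty -> index 5.
Insert 220: h=0, slot 0 occupied -> index 1.
Insert 122: h=0, slots 0,1 occupied -> index 4.
Table: [514, 220, —, —, 122, 652, —]

122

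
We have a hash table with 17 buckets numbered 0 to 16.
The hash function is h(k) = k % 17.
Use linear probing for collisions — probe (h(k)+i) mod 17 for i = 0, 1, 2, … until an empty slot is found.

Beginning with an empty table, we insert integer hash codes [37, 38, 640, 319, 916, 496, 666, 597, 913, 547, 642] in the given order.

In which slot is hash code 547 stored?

37: h=3 → slot 3
38: h=4 → slot 4
640: h=11 → slot 11
319: h=13 → slot 13
916: h=15 → slot 15
496: h=3, probe 3,4,5 → slot 5
666: h=3, probe 3,4,5,6 → slot 6
597: h=2 → slot 2
913: h=12 → slot 12
547: h=3, probe 3,4,5,6,7 → slot 7
642: h=13, probe 13,14 → slot 14
Table: [_, _, 597, 37, 38, 496, 666, 547, _, _, _, 640, 913, 319, 642, 916, _]

7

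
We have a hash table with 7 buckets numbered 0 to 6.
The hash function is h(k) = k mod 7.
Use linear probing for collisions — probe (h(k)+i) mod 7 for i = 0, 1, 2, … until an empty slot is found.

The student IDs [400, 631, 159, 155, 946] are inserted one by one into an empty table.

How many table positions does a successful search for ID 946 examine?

400 hashes to 1; slot 1 is free => place at 1.
631 hashes to 1; 1 taken => place at 2.
159 hashes to 5; slot 5 is free => place at 5.
155 hashes to 1; 1,2 taken => place at 3.
946 hashes to 1; 1,2,3 taken => place at 4.
Table: [—, 400, 631, 155, 946, 159, —]
Lookup 946: h=1, probe 1,2,3,4 → found at 4.

4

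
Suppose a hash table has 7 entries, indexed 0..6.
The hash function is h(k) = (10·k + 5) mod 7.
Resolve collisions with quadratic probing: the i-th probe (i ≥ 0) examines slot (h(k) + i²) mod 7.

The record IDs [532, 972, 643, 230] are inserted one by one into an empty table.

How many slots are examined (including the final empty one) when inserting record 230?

532 hashes to 5; slot 5 is free => place at 5.
972 hashes to 2; slot 2 is free => place at 2.
643 hashes to 2; 2 taken => place at 3.
230 hashes to 2; 2,3 taken => place at 6.
Table: [∅, ∅, 972, 643, ∅, 532, 230]

3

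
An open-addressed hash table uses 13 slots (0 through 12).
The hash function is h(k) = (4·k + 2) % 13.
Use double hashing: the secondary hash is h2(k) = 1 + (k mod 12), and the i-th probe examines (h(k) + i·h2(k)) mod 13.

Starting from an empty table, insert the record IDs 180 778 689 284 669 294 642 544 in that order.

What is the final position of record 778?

Insert 180: h=7, slot 7 empty => index 7.
Insert 778: h=7, h2=11, slot 7 occupied => index 5.
Insert 689: h=2, slot 2 empty => index 2.
Insert 284: h=7, h2=9, slot 7 occupied => index 3.
Insert 669: h=0, slot 0 empty => index 0.
Insert 294: h=8, slot 8 empty => index 8.
Insert 642: h=9, slot 9 empty => index 9.
Insert 544: h=7, h2=5, slot 7 occupied => index 12.
Table: [669, -, 689, 284, -, 778, -, 180, 294, 642, -, -, 544]

5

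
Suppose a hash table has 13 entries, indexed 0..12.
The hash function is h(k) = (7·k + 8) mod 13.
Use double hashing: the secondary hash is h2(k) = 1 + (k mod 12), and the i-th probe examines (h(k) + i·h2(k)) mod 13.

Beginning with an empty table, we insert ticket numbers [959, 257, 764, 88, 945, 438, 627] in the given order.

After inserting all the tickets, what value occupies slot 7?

438

959 hashes to 0; slot 0 is free => place at 0.
257 hashes to 0, h2=6; 0 taken => place at 6.
764 hashes to 0, h2=9; 0 taken => place at 9.
88 hashes to 0, h2=5; 0 taken => place at 5.
945 hashes to 6, h2=10; 6 taken => place at 3.
438 hashes to 6, h2=7; 6,0 taken => place at 7.
627 hashes to 3, h2=4; 3,7 taken => place at 11.
Table: [959, ∅, ∅, 945, ∅, 88, 257, 438, ∅, 764, ∅, 627, ∅]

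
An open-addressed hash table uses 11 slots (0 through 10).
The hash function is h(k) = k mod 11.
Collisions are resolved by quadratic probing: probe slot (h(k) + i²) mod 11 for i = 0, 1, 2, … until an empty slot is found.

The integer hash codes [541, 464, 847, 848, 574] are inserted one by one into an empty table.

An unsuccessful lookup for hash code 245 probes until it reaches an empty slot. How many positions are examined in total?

2

541: h=2 => slot 2
464: h=2, probe 2,3 => slot 3
847: h=0 => slot 0
848: h=1 => slot 1
574: h=2, probe 2,3,6 => slot 6
Table: [847, 848, 541, 464, —, —, 574, —, —, —, —]
Lookup 245: h=3, probe 3,4 → slot 4 empty, not found.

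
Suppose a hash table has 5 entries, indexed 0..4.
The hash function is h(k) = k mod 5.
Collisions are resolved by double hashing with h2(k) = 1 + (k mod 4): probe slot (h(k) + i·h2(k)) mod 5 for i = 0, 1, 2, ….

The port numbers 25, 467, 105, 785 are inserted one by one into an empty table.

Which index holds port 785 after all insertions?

25 hashes to 0; slot 0 is free => place at 0.
467 hashes to 2; slot 2 is free => place at 2.
105 hashes to 0, h2=2; 0,2 taken => place at 4.
785 hashes to 0, h2=2; 0,2,4 taken => place at 1.
Table: [25, 785, 467, -, 105]

1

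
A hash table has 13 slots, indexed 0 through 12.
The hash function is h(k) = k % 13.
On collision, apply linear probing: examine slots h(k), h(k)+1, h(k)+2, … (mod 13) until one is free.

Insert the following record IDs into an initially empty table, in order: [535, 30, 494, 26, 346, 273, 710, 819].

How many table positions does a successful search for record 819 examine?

535 hashes to 2; slot 2 is free => place at 2.
30 hashes to 4; slot 4 is free => place at 4.
494 hashes to 0; slot 0 is free => place at 0.
26 hashes to 0; 0 taken => place at 1.
346 hashes to 8; slot 8 is free => place at 8.
273 hashes to 0; 0,1,2 taken => place at 3.
710 hashes to 8; 8 taken => place at 9.
819 hashes to 0; 0,1,2,3,4 taken => place at 5.
Table: [494, 26, 535, 273, 30, 819, -, -, 346, 710, -, -, -]
Lookup 819: h=0, probe 0,1,2,3,4,5 → found at 5.

6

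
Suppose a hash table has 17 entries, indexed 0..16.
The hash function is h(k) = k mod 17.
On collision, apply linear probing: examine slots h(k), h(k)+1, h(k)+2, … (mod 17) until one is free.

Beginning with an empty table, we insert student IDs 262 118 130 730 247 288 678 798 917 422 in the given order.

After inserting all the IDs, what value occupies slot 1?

288

262: h=7 => slot 7
118: h=16 => slot 16
130: h=11 => slot 11
730: h=16, probe 16,0 => slot 0
247: h=9 => slot 9
288: h=16, probe 16,0,1 => slot 1
678: h=15 => slot 15
798: h=16, probe 16,0,1,2 => slot 2
917: h=16, probe 16,0,1,2,3 => slot 3
422: h=14 => slot 14
Table: [730, 288, 798, 917, —, —, —, 262, —, 247, —, 130, —, —, 422, 678, 118]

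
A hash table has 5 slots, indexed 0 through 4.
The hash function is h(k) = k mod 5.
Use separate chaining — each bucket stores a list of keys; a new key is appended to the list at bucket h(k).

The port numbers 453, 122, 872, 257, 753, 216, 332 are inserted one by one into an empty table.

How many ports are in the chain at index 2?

453 → bucket 3
122 → bucket 2
872 → bucket 2 (collision)
257 → bucket 2 (collision)
753 → bucket 3 (collision)
216 → bucket 1
332 → bucket 2 (collision)
Final buckets:
0: -
1: 216
2: 122 -> 872 -> 257 -> 332
3: 453 -> 753
4: -

4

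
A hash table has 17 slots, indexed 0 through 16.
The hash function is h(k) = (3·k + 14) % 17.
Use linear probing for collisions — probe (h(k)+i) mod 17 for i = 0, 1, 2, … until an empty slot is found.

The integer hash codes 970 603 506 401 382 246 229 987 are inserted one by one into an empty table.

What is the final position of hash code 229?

Insert 970: h=0, slot 0 empty → index 0.
Insert 603: h=4, slot 4 empty → index 4.
Insert 506: h=2, slot 2 empty → index 2.
Insert 401: h=10, slot 10 empty → index 10.
Insert 382: h=4, slot 4 occupied → index 5.
Insert 246: h=4, slots 4,5 occupied → index 6.
Insert 229: h=4, slots 4,5,6 occupied → index 7.
Insert 987: h=0, slot 0 occupied → index 1.
Table: [970, 987, 506, —, 603, 382, 246, 229, —, —, 401, —, —, —, —, —, —]

7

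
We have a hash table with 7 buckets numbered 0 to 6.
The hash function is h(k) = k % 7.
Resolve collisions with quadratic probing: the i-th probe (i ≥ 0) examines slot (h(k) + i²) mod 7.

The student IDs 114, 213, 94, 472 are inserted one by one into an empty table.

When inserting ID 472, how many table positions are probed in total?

114: h=2 → slot 2
213: h=3 → slot 3
94: h=3, probe 3,4 → slot 4
472: h=3, probe 3,4,0 → slot 0
Table: [472, —, 114, 213, 94, —, —]

3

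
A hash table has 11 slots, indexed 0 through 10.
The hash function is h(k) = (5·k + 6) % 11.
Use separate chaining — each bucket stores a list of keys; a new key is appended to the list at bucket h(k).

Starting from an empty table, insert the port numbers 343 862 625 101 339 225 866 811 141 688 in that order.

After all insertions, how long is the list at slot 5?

2

Insert 343: h=5, bucket 5 empty → new chain.
Insert 862: h=4, bucket 4 empty → new chain.
Insert 625: h=7, bucket 7 empty → new chain.
Insert 101: h=5, bucket 5 nonempty → append to chain.
Insert 339: h=7, bucket 7 nonempty → append to chain.
Insert 225: h=9, bucket 9 empty → new chain.
Insert 866: h=2, bucket 2 empty → new chain.
Insert 811: h=2, bucket 2 nonempty → append to chain.
Insert 141: h=7, bucket 7 nonempty → append to chain.
Insert 688: h=3, bucket 3 empty → new chain.
Final buckets:
0: _
1: _
2: 866 -> 811
3: 688
4: 862
5: 343 -> 101
6: _
7: 625 -> 339 -> 141
8: _
9: 225
10: _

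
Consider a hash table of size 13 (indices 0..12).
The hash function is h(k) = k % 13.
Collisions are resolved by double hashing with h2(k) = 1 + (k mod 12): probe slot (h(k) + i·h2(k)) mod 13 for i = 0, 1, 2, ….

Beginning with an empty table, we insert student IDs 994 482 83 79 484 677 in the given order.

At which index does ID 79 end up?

9

Insert 994: h=6, slot 6 empty -> index 6.
Insert 482: h=1, slot 1 empty -> index 1.
Insert 83: h=5, slot 5 empty -> index 5.
Insert 79: h=1, h2=8, slot 1 occupied -> index 9.
Insert 484: h=3, slot 3 empty -> index 3.
Insert 677: h=1, h2=6, slot 1 occupied -> index 7.
Table: [_, 482, _, 484, _, 83, 994, 677, _, 79, _, _, _]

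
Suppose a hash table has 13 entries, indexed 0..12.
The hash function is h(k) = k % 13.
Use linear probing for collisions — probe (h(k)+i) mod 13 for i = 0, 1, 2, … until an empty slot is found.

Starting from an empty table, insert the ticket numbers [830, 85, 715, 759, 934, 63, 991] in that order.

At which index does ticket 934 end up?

12

Insert 830: h=11, slot 11 empty → index 11.
Insert 85: h=7, slot 7 empty → index 7.
Insert 715: h=0, slot 0 empty → index 0.
Insert 759: h=5, slot 5 empty → index 5.
Insert 934: h=11, slot 11 occupied → index 12.
Insert 63: h=11, slots 11,12,0 occupied → index 1.
Insert 991: h=3, slot 3 empty → index 3.
Table: [715, 63, _, 991, _, 759, _, 85, _, _, _, 830, 934]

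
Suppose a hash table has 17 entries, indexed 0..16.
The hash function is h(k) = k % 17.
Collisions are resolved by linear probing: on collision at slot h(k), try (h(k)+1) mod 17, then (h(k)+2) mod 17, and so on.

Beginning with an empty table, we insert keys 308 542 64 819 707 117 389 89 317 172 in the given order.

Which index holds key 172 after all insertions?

308: h=2 -> slot 2
542: h=15 -> slot 15
64: h=13 -> slot 13
819: h=3 -> slot 3
707: h=10 -> slot 10
117: h=15, probe 15,16 -> slot 16
389: h=15, probe 15,16,0 -> slot 0
89: h=4 -> slot 4
317: h=11 -> slot 11
172: h=2, probe 2,3,4,5 -> slot 5
Table: [389, ., 308, 819, 89, 172, ., ., ., ., 707, 317, ., 64, ., 542, 117]

5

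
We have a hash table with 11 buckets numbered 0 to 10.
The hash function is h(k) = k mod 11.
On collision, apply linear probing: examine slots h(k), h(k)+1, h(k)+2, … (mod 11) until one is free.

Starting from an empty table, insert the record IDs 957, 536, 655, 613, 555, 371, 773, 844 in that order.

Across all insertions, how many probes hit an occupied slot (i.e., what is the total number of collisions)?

7

957 hashes to 0; slot 0 is free -> place at 0.
536 hashes to 8; slot 8 is free -> place at 8.
655 hashes to 6; slot 6 is free -> place at 6.
613 hashes to 8; 8 taken -> place at 9.
555 hashes to 5; slot 5 is free -> place at 5.
371 hashes to 8; 8,9 taken -> place at 10.
773 hashes to 3; slot 3 is free -> place at 3.
844 hashes to 8; 8,9,10,0 taken -> place at 1.
Table: [957, 844, ., 773, ., 555, 655, ., 536, 613, 371]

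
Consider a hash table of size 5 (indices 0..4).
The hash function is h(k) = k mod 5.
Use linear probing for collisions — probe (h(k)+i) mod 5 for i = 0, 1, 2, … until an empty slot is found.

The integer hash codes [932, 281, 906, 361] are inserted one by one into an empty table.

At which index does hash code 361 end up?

932 hashes to 2; slot 2 is free -> place at 2.
281 hashes to 1; slot 1 is free -> place at 1.
906 hashes to 1; 1,2 taken -> place at 3.
361 hashes to 1; 1,2,3 taken -> place at 4.
Table: [-, 281, 932, 906, 361]

4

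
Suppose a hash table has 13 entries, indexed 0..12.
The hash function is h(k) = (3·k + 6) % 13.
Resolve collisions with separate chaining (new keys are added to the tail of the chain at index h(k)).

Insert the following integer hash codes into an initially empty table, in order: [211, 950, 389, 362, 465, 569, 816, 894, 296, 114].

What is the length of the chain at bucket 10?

Insert 211: h=2, bucket 2 empty -> new chain.
Insert 950: h=9, bucket 9 empty -> new chain.
Insert 389: h=3, bucket 3 empty -> new chain.
Insert 362: h=0, bucket 0 empty -> new chain.
Insert 465: h=10, bucket 10 empty -> new chain.
Insert 569: h=10, bucket 10 nonempty -> append to chain.
Insert 816: h=10, bucket 10 nonempty -> append to chain.
Insert 894: h=10, bucket 10 nonempty -> append to chain.
Insert 296: h=10, bucket 10 nonempty -> append to chain.
Insert 114: h=10, bucket 10 nonempty -> append to chain.
Final buckets:
0: 362
1: -
2: 211
3: 389
4: -
5: -
6: -
7: -
8: -
9: 950
10: 465 -> 569 -> 816 -> 894 -> 296 -> 114
11: -
12: -

6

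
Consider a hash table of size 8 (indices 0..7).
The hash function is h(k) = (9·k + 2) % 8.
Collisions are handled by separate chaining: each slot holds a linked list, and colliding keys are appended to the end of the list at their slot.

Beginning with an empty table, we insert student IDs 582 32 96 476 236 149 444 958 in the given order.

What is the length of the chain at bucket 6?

Insert 582: h=0, bucket 0 empty -> new chain.
Insert 32: h=2, bucket 2 empty -> new chain.
Insert 96: h=2, bucket 2 nonempty -> append to chain.
Insert 476: h=6, bucket 6 empty -> new chain.
Insert 236: h=6, bucket 6 nonempty -> append to chain.
Insert 149: h=7, bucket 7 empty -> new chain.
Insert 444: h=6, bucket 6 nonempty -> append to chain.
Insert 958: h=0, bucket 0 nonempty -> append to chain.
Final buckets:
0: 582 -> 958
1: —
2: 32 -> 96
3: —
4: —
5: —
6: 476 -> 236 -> 444
7: 149

3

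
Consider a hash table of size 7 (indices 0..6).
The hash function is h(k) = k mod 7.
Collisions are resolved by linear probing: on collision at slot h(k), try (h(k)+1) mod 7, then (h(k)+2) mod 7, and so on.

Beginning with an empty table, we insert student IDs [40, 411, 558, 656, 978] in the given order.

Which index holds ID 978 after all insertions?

40 hashes to 5; slot 5 is free => place at 5.
411 hashes to 5; 5 taken => place at 6.
558 hashes to 5; 5,6 taken => place at 0.
656 hashes to 5; 5,6,0 taken => place at 1.
978 hashes to 5; 5,6,0,1 taken => place at 2.
Table: [558, 656, 978, _, _, 40, 411]

2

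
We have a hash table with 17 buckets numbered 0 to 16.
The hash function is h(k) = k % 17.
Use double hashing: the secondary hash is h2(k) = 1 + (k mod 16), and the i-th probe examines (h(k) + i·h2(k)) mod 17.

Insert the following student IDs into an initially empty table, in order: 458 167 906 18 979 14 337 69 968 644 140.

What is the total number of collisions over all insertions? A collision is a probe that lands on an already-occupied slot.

6

458 hashes to 16; slot 16 is free → place at 16.
167 hashes to 14; slot 14 is free → place at 14.
906 hashes to 5; slot 5 is free → place at 5.
18 hashes to 1; slot 1 is free → place at 1.
979 hashes to 10; slot 10 is free → place at 10.
14 hashes to 14, h2=15; 14 taken → place at 12.
337 hashes to 14, h2=2; 14,16,1 taken → place at 3.
69 hashes to 1, h2=6; 1 taken → place at 7.
968 hashes to 16, h2=9; 16 taken → place at 8.
644 hashes to 15; slot 15 is free → place at 15.
140 hashes to 4; slot 4 is free → place at 4.
Table: [∅, 18, ∅, 337, 140, 906, ∅, 69, 968, ∅, 979, ∅, 14, ∅, 167, 644, 458]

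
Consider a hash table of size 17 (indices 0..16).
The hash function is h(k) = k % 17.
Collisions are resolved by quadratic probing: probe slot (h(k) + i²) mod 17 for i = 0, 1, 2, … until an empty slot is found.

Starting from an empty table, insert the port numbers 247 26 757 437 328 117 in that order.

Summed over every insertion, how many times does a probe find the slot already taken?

3

Insert 247: h=9, slot 9 empty -> index 9.
Insert 26: h=9, slot 9 occupied -> index 10.
Insert 757: h=9, slots 9,10 occupied -> index 13.
Insert 437: h=12, slot 12 empty -> index 12.
Insert 328: h=5, slot 5 empty -> index 5.
Insert 117: h=15, slot 15 empty -> index 15.
Table: [_, _, _, _, _, 328, _, _, _, 247, 26, _, 437, 757, _, 117, _]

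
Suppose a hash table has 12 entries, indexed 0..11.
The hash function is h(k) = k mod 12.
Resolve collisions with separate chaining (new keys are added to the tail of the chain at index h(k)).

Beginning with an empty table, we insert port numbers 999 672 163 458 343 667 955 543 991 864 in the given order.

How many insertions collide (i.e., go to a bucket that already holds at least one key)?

Insert 999: h=3, bucket 3 empty → new chain.
Insert 672: h=0, bucket 0 empty → new chain.
Insert 163: h=7, bucket 7 empty → new chain.
Insert 458: h=2, bucket 2 empty → new chain.
Insert 343: h=7, bucket 7 nonempty → append to chain.
Insert 667: h=7, bucket 7 nonempty → append to chain.
Insert 955: h=7, bucket 7 nonempty → append to chain.
Insert 543: h=3, bucket 3 nonempty → append to chain.
Insert 991: h=7, bucket 7 nonempty → append to chain.
Insert 864: h=0, bucket 0 nonempty → append to chain.
Final buckets:
0: 672 -> 864
1: _
2: 458
3: 999 -> 543
4: _
5: _
6: _
7: 163 -> 343 -> 667 -> 955 -> 991
8: _
9: _
10: _
11: _

6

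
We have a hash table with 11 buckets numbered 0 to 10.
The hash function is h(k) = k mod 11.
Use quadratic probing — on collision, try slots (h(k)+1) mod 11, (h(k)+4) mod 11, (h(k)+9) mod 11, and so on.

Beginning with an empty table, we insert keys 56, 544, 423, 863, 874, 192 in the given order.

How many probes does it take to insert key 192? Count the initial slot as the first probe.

5

Insert 56: h=1, slot 1 empty -> index 1.
Insert 544: h=5, slot 5 empty -> index 5.
Insert 423: h=5, slot 5 occupied -> index 6.
Insert 863: h=5, slots 5,6 occupied -> index 9.
Insert 874: h=5, slots 5,6,9 occupied -> index 3.
Insert 192: h=5, slots 5,6,9,3 occupied -> index 10.
Table: [., 56, ., 874, ., 544, 423, ., ., 863, 192]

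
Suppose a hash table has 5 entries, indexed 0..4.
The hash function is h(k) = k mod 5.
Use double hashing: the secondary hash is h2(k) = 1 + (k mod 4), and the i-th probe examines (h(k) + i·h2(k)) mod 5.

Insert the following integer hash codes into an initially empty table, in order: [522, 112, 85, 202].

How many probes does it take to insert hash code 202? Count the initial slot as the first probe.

4

Insert 522: h=2, slot 2 empty => index 2.
Insert 112: h=2, h2=1, slot 2 occupied => index 3.
Insert 85: h=0, slot 0 empty => index 0.
Insert 202: h=2, h2=3, slots 2,0,3 occupied => index 1.
Table: [85, 202, 522, 112, -]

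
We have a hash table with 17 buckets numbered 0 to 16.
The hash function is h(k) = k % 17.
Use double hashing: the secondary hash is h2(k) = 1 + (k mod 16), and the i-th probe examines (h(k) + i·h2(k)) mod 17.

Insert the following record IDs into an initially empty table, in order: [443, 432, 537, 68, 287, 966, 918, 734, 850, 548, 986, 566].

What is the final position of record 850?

6

Insert 443: h=1, slot 1 empty => index 1.
Insert 432: h=7, slot 7 empty => index 7.
Insert 537: h=10, slot 10 empty => index 10.
Insert 68: h=0, slot 0 empty => index 0.
Insert 287: h=15, slot 15 empty => index 15.
Insert 966: h=14, slot 14 empty => index 14.
Insert 918: h=0, h2=7, slots 0,7,14 occupied => index 4.
Insert 734: h=3, slot 3 empty => index 3.
Insert 850: h=0, h2=3, slots 0,3 occupied => index 6.
Insert 548: h=4, h2=5, slot 4 occupied => index 9.
Insert 986: h=0, h2=11, slot 0 occupied => index 11.
Insert 566: h=5, slot 5 empty => index 5.
Table: [68, 443, _, 734, 918, 566, 850, 432, _, 548, 537, 986, _, _, 966, 287, _]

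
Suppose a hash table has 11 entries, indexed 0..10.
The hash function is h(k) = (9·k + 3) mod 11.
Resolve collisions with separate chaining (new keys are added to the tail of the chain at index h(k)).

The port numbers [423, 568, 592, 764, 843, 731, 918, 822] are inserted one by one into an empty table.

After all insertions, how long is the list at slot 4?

Insert 423: h=4, bucket 4 empty -> new chain.
Insert 568: h=0, bucket 0 empty -> new chain.
Insert 592: h=7, bucket 7 empty -> new chain.
Insert 764: h=4, bucket 4 nonempty -> append to chain.
Insert 843: h=0, bucket 0 nonempty -> append to chain.
Insert 731: h=4, bucket 4 nonempty -> append to chain.
Insert 918: h=4, bucket 4 nonempty -> append to chain.
Insert 822: h=9, bucket 9 empty -> new chain.
Final buckets:
0: 568 -> 843
1: —
2: —
3: —
4: 423 -> 764 -> 731 -> 918
5: —
6: —
7: 592
8: —
9: 822
10: —

4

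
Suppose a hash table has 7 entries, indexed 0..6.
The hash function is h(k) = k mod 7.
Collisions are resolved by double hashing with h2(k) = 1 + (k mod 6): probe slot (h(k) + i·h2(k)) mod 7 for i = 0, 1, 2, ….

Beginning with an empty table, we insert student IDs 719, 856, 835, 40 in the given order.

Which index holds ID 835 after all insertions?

4

719: h=5 => slot 5
856: h=2 => slot 2
835: h=2, h2=2, probe 2,4 => slot 4
40: h=5, h2=5, probe 5,3 => slot 3
Table: [-, -, 856, 40, 835, 719, -]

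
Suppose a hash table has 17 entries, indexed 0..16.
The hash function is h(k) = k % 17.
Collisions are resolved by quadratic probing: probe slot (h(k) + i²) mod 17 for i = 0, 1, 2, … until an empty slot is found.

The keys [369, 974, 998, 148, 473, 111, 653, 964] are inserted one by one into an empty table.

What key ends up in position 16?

369: h=12 => slot 12
974: h=5 => slot 5
998: h=12, probe 12,13 => slot 13
148: h=12, probe 12,13,16 => slot 16
473: h=14 => slot 14
111: h=9 => slot 9
653: h=7 => slot 7
964: h=12, probe 12,13,16,4 => slot 4
Table: [_, _, _, _, 964, 974, _, 653, _, 111, _, _, 369, 998, 473, _, 148]

148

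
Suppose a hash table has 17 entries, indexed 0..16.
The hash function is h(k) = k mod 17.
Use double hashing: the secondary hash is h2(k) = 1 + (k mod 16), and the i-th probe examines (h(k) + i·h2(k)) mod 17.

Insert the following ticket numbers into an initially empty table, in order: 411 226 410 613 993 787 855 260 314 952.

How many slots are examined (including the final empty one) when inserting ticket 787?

411: h=3 => slot 3
226: h=5 => slot 5
410: h=2 => slot 2
613: h=1 => slot 1
993: h=7 => slot 7
787: h=5, h2=4, probe 5,9 => slot 9
855: h=5, h2=8, probe 5,13 => slot 13
260: h=5, h2=5, probe 5,10 => slot 10
314: h=8 => slot 8
952: h=0 => slot 0
Table: [952, 613, 410, 411, ∅, 226, ∅, 993, 314, 787, 260, ∅, ∅, 855, ∅, ∅, ∅]

2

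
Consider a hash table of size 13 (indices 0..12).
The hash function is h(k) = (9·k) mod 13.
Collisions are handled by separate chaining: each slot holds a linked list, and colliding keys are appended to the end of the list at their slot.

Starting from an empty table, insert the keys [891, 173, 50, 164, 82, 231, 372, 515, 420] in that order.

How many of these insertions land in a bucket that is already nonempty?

891 → bucket 11
173 → bucket 10
50 → bucket 8
164 → bucket 7
82 → bucket 10 (collision)
231 → bucket 12
372 → bucket 7 (collision)
515 → bucket 7 (collision)
420 → bucket 10 (collision)
Final buckets:
0: .
1: .
2: .
3: .
4: .
5: .
6: .
7: 164 -> 372 -> 515
8: 50
9: .
10: 173 -> 82 -> 420
11: 891
12: 231

4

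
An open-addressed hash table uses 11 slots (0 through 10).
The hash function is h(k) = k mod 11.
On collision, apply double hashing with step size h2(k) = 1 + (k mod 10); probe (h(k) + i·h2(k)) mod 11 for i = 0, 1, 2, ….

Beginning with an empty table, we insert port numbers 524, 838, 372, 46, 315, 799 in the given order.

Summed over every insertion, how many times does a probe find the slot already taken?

524: h=7 → slot 7
838: h=2 → slot 2
372: h=9 → slot 9
46: h=2, h2=7, probe 2,9,5 → slot 5
315: h=7, h2=6, probe 7,2,8 → slot 8
799: h=7, h2=10, probe 7,6 → slot 6
Table: [., ., 838, ., ., 46, 799, 524, 315, 372, .]

5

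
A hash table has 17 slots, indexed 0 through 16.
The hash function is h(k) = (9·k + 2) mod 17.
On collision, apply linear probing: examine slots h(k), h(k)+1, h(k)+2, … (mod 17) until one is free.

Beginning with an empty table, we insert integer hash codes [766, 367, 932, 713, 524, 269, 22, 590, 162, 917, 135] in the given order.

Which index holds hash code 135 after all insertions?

0

Insert 766: h=11, slot 11 empty → index 11.
Insert 367: h=7, slot 7 empty → index 7.
Insert 932: h=9, slot 9 empty → index 9.
Insert 713: h=10, slot 10 empty → index 10.
Insert 524: h=9, slots 9,10,11 occupied → index 12.
Insert 269: h=9, slots 9,10,11,12 occupied → index 13.
Insert 22: h=13, slot 13 occupied → index 14.
Insert 590: h=8, slot 8 empty → index 8.
Insert 162: h=15, slot 15 empty → index 15.
Insert 917: h=10, slots 10,11,12,13,14,15 occupied → index 16.
Insert 135: h=10, slots 10,11,12,13,14,15,16 occupied → index 0.
Table: [135, ∅, ∅, ∅, ∅, ∅, ∅, 367, 590, 932, 713, 766, 524, 269, 22, 162, 917]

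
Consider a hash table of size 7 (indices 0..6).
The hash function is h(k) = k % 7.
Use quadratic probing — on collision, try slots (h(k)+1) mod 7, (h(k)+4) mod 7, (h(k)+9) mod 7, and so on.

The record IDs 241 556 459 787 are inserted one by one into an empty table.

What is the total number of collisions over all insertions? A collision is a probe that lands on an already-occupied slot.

4

Insert 241: h=3, slot 3 empty → index 3.
Insert 556: h=3, slot 3 occupied → index 4.
Insert 459: h=4, slot 4 occupied → index 5.
Insert 787: h=3, slots 3,4 occupied → index 0.
Table: [787, —, —, 241, 556, 459, —]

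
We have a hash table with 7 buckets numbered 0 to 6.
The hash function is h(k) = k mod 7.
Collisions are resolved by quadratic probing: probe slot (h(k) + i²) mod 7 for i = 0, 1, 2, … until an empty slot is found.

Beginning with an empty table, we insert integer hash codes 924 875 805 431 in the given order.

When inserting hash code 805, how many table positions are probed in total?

Insert 924: h=0, slot 0 empty -> index 0.
Insert 875: h=0, slot 0 occupied -> index 1.
Insert 805: h=0, slots 0,1 occupied -> index 4.
Insert 431: h=4, slot 4 occupied -> index 5.
Table: [924, 875, —, —, 805, 431, —]

3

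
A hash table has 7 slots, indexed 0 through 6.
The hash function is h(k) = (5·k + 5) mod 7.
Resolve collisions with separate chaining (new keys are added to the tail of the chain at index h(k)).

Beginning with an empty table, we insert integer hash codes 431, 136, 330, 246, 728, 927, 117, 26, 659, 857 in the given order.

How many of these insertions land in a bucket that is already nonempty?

5

431 -> bucket 4
136 -> bucket 6
330 -> bucket 3
246 -> bucket 3 (collision)
728 -> bucket 5
927 -> bucket 6 (collision)
117 -> bucket 2
26 -> bucket 2 (collision)
659 -> bucket 3 (collision)
857 -> bucket 6 (collision)
Final buckets:
0: -
1: -
2: 117 -> 26
3: 330 -> 246 -> 659
4: 431
5: 728
6: 136 -> 927 -> 857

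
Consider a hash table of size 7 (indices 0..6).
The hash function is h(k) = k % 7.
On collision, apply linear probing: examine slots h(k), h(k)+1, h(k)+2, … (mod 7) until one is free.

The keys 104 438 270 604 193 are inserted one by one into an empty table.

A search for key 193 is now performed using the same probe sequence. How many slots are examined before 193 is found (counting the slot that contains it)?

4

Insert 104: h=6, slot 6 empty → index 6.
Insert 438: h=4, slot 4 empty → index 4.
Insert 270: h=4, slot 4 occupied → index 5.
Insert 604: h=2, slot 2 empty → index 2.
Insert 193: h=4, slots 4,5,6 occupied → index 0.
Table: [193, _, 604, _, 438, 270, 104]
Lookup 193: h=4, probe 4,5,6,0 → found at 0.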